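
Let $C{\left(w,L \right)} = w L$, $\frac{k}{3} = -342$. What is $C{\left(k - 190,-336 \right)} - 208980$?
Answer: $199596$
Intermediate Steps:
$k = -1026$ ($k = 3 \left(-342\right) = -1026$)
$C{\left(w,L \right)} = L w$
$C{\left(k - 190,-336 \right)} - 208980 = - 336 \left(-1026 - 190\right) - 208980 = \left(-336\right) \left(-1216\right) - 208980 = 408576 - 208980 = 199596$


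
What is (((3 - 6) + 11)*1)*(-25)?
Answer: -200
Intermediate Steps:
(((3 - 6) + 11)*1)*(-25) = ((-3 + 11)*1)*(-25) = (8*1)*(-25) = 8*(-25) = -200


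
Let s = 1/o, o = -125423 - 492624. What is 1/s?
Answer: -618047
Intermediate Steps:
o = -618047
s = -1/618047 (s = 1/(-618047) = -1/618047 ≈ -1.6180e-6)
1/s = 1/(-1/618047) = -618047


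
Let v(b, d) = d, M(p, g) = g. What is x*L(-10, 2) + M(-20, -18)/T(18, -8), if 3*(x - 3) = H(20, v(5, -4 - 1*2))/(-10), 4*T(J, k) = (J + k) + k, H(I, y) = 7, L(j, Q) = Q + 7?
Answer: -111/10 ≈ -11.100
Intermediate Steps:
L(j, Q) = 7 + Q
T(J, k) = k/2 + J/4 (T(J, k) = ((J + k) + k)/4 = (J + 2*k)/4 = k/2 + J/4)
x = 83/30 (x = 3 + (7/(-10))/3 = 3 + (7*(-⅒))/3 = 3 + (⅓)*(-7/10) = 3 - 7/30 = 83/30 ≈ 2.7667)
x*L(-10, 2) + M(-20, -18)/T(18, -8) = 83*(7 + 2)/30 - 18/((½)*(-8) + (¼)*18) = (83/30)*9 - 18/(-4 + 9/2) = 249/10 - 18/½ = 249/10 - 18*2 = 249/10 - 36 = -111/10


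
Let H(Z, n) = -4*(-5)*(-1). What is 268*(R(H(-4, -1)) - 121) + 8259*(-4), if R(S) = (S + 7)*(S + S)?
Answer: 73896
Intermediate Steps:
H(Z, n) = -20 (H(Z, n) = 20*(-1) = -20)
R(S) = 2*S*(7 + S) (R(S) = (7 + S)*(2*S) = 2*S*(7 + S))
268*(R(H(-4, -1)) - 121) + 8259*(-4) = 268*(2*(-20)*(7 - 20) - 121) + 8259*(-4) = 268*(2*(-20)*(-13) - 121) - 33036 = 268*(520 - 121) - 33036 = 268*399 - 33036 = 106932 - 33036 = 73896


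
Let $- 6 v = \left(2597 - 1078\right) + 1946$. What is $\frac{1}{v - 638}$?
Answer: $- \frac{2}{2431} \approx -0.00082271$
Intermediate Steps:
$v = - \frac{1155}{2}$ ($v = - \frac{\left(2597 - 1078\right) + 1946}{6} = - \frac{1519 + 1946}{6} = \left(- \frac{1}{6}\right) 3465 = - \frac{1155}{2} \approx -577.5$)
$\frac{1}{v - 638} = \frac{1}{- \frac{1155}{2} - 638} = \frac{1}{- \frac{2431}{2}} = - \frac{2}{2431}$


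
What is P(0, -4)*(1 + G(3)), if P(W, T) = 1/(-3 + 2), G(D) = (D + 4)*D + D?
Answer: -25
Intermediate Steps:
G(D) = D + D*(4 + D) (G(D) = (4 + D)*D + D = D*(4 + D) + D = D + D*(4 + D))
P(W, T) = -1 (P(W, T) = 1/(-1) = -1)
P(0, -4)*(1 + G(3)) = -(1 + 3*(5 + 3)) = -(1 + 3*8) = -(1 + 24) = -1*25 = -25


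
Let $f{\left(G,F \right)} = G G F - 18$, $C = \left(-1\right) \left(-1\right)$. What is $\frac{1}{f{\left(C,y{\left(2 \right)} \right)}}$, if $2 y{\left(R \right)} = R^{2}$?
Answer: $- \frac{1}{16} \approx -0.0625$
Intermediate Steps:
$C = 1$
$y{\left(R \right)} = \frac{R^{2}}{2}$
$f{\left(G,F \right)} = -18 + F G^{2}$ ($f{\left(G,F \right)} = G^{2} F - 18 = F G^{2} - 18 = -18 + F G^{2}$)
$\frac{1}{f{\left(C,y{\left(2 \right)} \right)}} = \frac{1}{-18 + \frac{2^{2}}{2} \cdot 1^{2}} = \frac{1}{-18 + \frac{1}{2} \cdot 4 \cdot 1} = \frac{1}{-18 + 2 \cdot 1} = \frac{1}{-18 + 2} = \frac{1}{-16} = - \frac{1}{16}$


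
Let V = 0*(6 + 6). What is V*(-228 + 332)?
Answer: 0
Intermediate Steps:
V = 0 (V = 0*12 = 0)
V*(-228 + 332) = 0*(-228 + 332) = 0*104 = 0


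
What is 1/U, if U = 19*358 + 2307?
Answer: 1/9109 ≈ 0.00010978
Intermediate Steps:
U = 9109 (U = 6802 + 2307 = 9109)
1/U = 1/9109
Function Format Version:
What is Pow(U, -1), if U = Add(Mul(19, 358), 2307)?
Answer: Rational(1, 9109) ≈ 0.00010978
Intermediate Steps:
U = 9109 (U = Add(6802, 2307) = 9109)
Pow(U, -1) = Pow(9109, -1) = Rational(1, 9109)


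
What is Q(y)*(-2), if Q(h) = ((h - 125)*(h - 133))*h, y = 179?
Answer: -889272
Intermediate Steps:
Q(h) = h*(-133 + h)*(-125 + h) (Q(h) = ((-125 + h)*(-133 + h))*h = ((-133 + h)*(-125 + h))*h = h*(-133 + h)*(-125 + h))
Q(y)*(-2) = (179*(16625 + 179² - 258*179))*(-2) = (179*(16625 + 32041 - 46182))*(-2) = (179*2484)*(-2) = 444636*(-2) = -889272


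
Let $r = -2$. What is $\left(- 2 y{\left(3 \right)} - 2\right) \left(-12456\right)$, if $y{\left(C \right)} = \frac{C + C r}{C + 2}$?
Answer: $\frac{49824}{5} \approx 9964.8$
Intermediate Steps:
$y{\left(C \right)} = - \frac{C}{2 + C}$ ($y{\left(C \right)} = \frac{C + C \left(-2\right)}{C + 2} = \frac{C - 2 C}{2 + C} = \frac{\left(-1\right) C}{2 + C} = - \frac{C}{2 + C}$)
$\left(- 2 y{\left(3 \right)} - 2\right) \left(-12456\right) = \left(- 2 \left(\left(-1\right) 3 \frac{1}{2 + 3}\right) - 2\right) \left(-12456\right) = \left(- 2 \left(\left(-1\right) 3 \cdot \frac{1}{5}\right) - 2\right) \left(-12456\right) = \left(\left(-2\right) \left(- \frac{3}{5}\right) - 2\right) \left(-12456\right) = \left(\frac{6}{5} - 2\right) \left(-12456\right) = \left(- \frac{4}{5}\right) \left(-12456\right) = \frac{49824}{5}$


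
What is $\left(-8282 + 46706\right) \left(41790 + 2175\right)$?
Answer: $1689311160$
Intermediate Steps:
$\left(-8282 + 46706\right) \left(41790 + 2175\right) = 38424 \cdot 43965 = 1689311160$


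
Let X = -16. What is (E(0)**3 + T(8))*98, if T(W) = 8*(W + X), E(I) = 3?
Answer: -3626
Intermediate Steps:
T(W) = -128 + 8*W (T(W) = 8*(W - 16) = 8*(-16 + W) = -128 + 8*W)
(E(0)**3 + T(8))*98 = (3**3 + (-128 + 8*8))*98 = (27 + (-128 + 64))*98 = (27 - 64)*98 = -37*98 = -3626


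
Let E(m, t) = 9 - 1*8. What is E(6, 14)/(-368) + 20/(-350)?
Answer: -771/12880 ≈ -0.059860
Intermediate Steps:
E(m, t) = 1 (E(m, t) = 9 - 8 = 1)
E(6, 14)/(-368) + 20/(-350) = 1/(-368) + 20/(-350) = 1*(-1/368) + 20*(-1/350) = -1/368 - 2/35 = -771/12880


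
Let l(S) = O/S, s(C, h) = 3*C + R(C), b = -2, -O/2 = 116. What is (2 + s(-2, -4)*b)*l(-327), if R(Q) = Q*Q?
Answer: 464/109 ≈ 4.2569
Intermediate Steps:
O = -232 (O = -2*116 = -232)
R(Q) = Q**2
s(C, h) = C**2 + 3*C (s(C, h) = 3*C + C**2 = C**2 + 3*C)
l(S) = -232/S
(2 + s(-2, -4)*b)*l(-327) = (2 - 2*(3 - 2)*(-2))*(-232/(-327)) = (2 - 2*1*(-2))*(-232*(-1/327)) = (2 - 2*(-2))*(232/327) = (2 + 4)*(232/327) = 6*(232/327) = 464/109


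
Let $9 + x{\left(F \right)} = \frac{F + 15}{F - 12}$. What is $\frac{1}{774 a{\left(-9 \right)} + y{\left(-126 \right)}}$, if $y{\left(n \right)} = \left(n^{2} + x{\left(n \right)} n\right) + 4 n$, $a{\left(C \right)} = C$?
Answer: $\frac{23}{217089} \approx 0.00010595$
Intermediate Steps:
$x{\left(F \right)} = -9 + \frac{15 + F}{-12 + F}$ ($x{\left(F \right)} = -9 + \frac{F + 15}{F - 12} = -9 + \frac{15 + F}{-12 + F}$)
$y{\left(n \right)} = n^{2} + 4 n + \frac{n \left(123 - 8 n\right)}{-12 + n}$ ($y{\left(n \right)} = \left(n^{2} + \frac{123 - 8 n}{-12 + n} n\right) + 4 n = \left(n^{2} + \frac{n \left(123 - 8 n\right)}{-12 + n}\right) + 4 n = n^{2} + 4 n + \frac{n \left(123 - 8 n\right)}{-12 + n}$)
$\frac{1}{774 a{\left(-9 \right)} + y{\left(-126 \right)}} = \frac{1}{774 \left(-9\right) - \frac{126 \left(75 + \left(-126\right)^{2} - -2016\right)}{-12 - 126}} = \frac{1}{-6966 - \frac{126 \left(75 + 15876 + 2016\right)}{-138}} = \frac{1}{-6966 - \left(- \frac{21}{23}\right) 17967} = \frac{1}{-6966 + \frac{377307}{23}} = \frac{1}{\frac{217089}{23}} = \frac{23}{217089}$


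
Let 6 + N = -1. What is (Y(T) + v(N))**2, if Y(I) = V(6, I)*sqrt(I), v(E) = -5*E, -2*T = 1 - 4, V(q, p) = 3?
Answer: 2477/2 + 105*sqrt(6) ≈ 1495.7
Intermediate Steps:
T = 3/2 (T = -(1 - 4)/2 = -1/2*(-3) = 3/2 ≈ 1.5000)
N = -7 (N = -6 - 1 = -7)
Y(I) = 3*sqrt(I)
(Y(T) + v(N))**2 = (3*sqrt(3/2) - 5*(-7))**2 = (3*(sqrt(6)/2) + 35)**2 = (3*sqrt(6)/2 + 35)**2 = (35 + 3*sqrt(6)/2)**2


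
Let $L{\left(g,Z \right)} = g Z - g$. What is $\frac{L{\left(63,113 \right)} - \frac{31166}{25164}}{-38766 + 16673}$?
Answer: $- \frac{88763009}{277974126} \approx -0.31932$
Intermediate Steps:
$L{\left(g,Z \right)} = - g + Z g$ ($L{\left(g,Z \right)} = Z g - g = - g + Z g$)
$\frac{L{\left(63,113 \right)} - \frac{31166}{25164}}{-38766 + 16673} = \frac{63 \left(-1 + 113\right) - \frac{31166}{25164}}{-38766 + 16673} = \frac{63 \cdot 112 - \frac{15583}{12582}}{-22093} = \left(7056 - \frac{15583}{12582}\right) \left(- \frac{1}{22093}\right) = \frac{88763009}{12582} \left(- \frac{1}{22093}\right) = - \frac{88763009}{277974126}$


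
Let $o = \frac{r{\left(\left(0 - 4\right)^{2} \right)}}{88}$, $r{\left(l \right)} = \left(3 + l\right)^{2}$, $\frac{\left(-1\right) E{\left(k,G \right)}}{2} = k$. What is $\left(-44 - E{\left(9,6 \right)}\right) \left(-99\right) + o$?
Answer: $\frac{226873}{88} \approx 2578.1$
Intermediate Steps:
$E{\left(k,G \right)} = - 2 k$
$o = \frac{361}{88}$ ($o = \frac{\left(3 + \left(0 - 4\right)^{2}\right)^{2}}{88} = \left(3 + \left(-4\right)^{2}\right)^{2} \cdot \frac{1}{88} = \left(3 + 16\right)^{2} \cdot \frac{1}{88} = 19^{2} \cdot \frac{1}{88} = 361 \cdot \frac{1}{88} = \frac{361}{88} \approx 4.1023$)
$\left(-44 - E{\left(9,6 \right)}\right) \left(-99\right) + o = \left(-44 - \left(-2\right) 9\right) \left(-99\right) + \frac{361}{88} = \left(-44 - -18\right) \left(-99\right) + \frac{361}{88} = \left(-44 + 18\right) \left(-99\right) + \frac{361}{88} = \left(-26\right) \left(-99\right) + \frac{361}{88} = 2574 + \frac{361}{88} = \frac{226873}{88}$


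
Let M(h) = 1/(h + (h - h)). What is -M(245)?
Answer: -1/245 ≈ -0.0040816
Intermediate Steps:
M(h) = 1/h (M(h) = 1/(h + 0) = 1/h)
-M(245) = -1/245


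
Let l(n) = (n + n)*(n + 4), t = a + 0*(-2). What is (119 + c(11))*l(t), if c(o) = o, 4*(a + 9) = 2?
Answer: 9945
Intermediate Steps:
a = -17/2 (a = -9 + (1/4)*2 = -9 + 1/2 = -17/2 ≈ -8.5000)
t = -17/2 (t = -17/2 + 0*(-2) = -17/2 + 0 = -17/2 ≈ -8.5000)
l(n) = 2*n*(4 + n) (l(n) = (2*n)*(4 + n) = 2*n*(4 + n))
(119 + c(11))*l(t) = (119 + 11)*(2*(-17/2)*(4 - 17/2)) = 130*(2*(-17/2)*(-9/2)) = 130*(153/2) = 9945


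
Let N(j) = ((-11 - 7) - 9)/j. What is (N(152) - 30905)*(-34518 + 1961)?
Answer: 152939339959/152 ≈ 1.0062e+9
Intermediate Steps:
N(j) = -27/j (N(j) = (-18 - 9)/j = -27/j)
(N(152) - 30905)*(-34518 + 1961) = (-27/152 - 30905)*(-34518 + 1961) = (-27*1/152 - 30905)*(-32557) = (-27/152 - 30905)*(-32557) = -4697587/152*(-32557) = 152939339959/152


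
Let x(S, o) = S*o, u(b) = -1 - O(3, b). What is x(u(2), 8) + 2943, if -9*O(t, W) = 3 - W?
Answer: 26423/9 ≈ 2935.9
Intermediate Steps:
O(t, W) = -1/3 + W/9 (O(t, W) = -(3 - W)/9 = -1/3 + W/9)
u(b) = -2/3 - b/9 (u(b) = -1 - (-1/3 + b/9) = -1 + (1/3 - b/9) = -2/3 - b/9)
x(u(2), 8) + 2943 = (-2/3 - 1/9*2)*8 + 2943 = (-2/3 - 2/9)*8 + 2943 = -8/9*8 + 2943 = -64/9 + 2943 = 26423/9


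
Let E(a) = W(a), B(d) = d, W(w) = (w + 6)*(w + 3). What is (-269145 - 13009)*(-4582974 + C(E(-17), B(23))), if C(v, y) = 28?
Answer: 1293096545684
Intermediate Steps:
W(w) = (3 + w)*(6 + w) (W(w) = (6 + w)*(3 + w) = (3 + w)*(6 + w))
E(a) = 18 + a² + 9*a
(-269145 - 13009)*(-4582974 + C(E(-17), B(23))) = (-269145 - 13009)*(-4582974 + 28) = -282154*(-4582946) = 1293096545684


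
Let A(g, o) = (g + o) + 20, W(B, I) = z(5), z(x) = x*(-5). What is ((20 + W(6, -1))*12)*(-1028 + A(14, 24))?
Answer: 58200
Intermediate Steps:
z(x) = -5*x
W(B, I) = -25 (W(B, I) = -5*5 = -25)
A(g, o) = 20 + g + o
((20 + W(6, -1))*12)*(-1028 + A(14, 24)) = ((20 - 25)*12)*(-1028 + (20 + 14 + 24)) = (-5*12)*(-1028 + 58) = -60*(-970) = 58200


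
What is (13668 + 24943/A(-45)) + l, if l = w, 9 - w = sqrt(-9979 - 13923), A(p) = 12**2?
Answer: 1994431/144 - I*sqrt(23902) ≈ 13850.0 - 154.6*I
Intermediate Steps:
A(p) = 144
w = 9 - I*sqrt(23902) (w = 9 - sqrt(-9979 - 13923) = 9 - sqrt(-23902) = 9 - I*sqrt(23902) ≈ 9.0 - 154.6*I)
l = 9 - I*sqrt(23902) ≈ 9.0 - 154.6*I
(13668 + 24943/A(-45)) + l = (13668 + 24943/144) + (9 - I*sqrt(23902)) = 1993135/144 + (9 - I*sqrt(23902)) = 1994431/144 - I*sqrt(23902)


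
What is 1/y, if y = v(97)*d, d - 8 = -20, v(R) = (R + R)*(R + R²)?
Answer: -1/22129968 ≈ -4.5188e-8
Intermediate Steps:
v(R) = 2*R*(R + R²) (v(R) = (2*R)*(R + R²) = 2*R*(R + R²))
d = -12 (d = 8 - 20 = -12)
y = -22129968 (y = (2*97²*(1 + 97))*(-12) = (2*9409*98)*(-12) = 1844164*(-12) = -22129968)
1/y = 1/(-22129968) = -1/22129968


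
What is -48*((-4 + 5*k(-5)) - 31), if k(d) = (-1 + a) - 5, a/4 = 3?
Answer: 240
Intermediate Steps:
a = 12 (a = 4*3 = 12)
k(d) = 6 (k(d) = (-1 + 12) - 5 = 11 - 5 = 6)
-48*((-4 + 5*k(-5)) - 31) = -48*((-4 + 5*6) - 31) = -48*((-4 + 30) - 31) = -48*(26 - 31) = -48*(-5) = 240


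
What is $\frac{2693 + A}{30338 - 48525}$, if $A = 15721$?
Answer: $- \frac{18414}{18187} \approx -1.0125$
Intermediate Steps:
$\frac{2693 + A}{30338 - 48525} = \frac{2693 + 15721}{30338 - 48525} = \frac{18414}{-18187} = 18414 \left(- \frac{1}{18187}\right) = - \frac{18414}{18187}$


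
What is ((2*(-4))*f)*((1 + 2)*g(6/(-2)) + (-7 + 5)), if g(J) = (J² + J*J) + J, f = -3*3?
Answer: 3096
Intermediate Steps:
f = -9
g(J) = J + 2*J² (g(J) = (J² + J²) + J = 2*J² + J = J + 2*J²)
((2*(-4))*f)*((1 + 2)*g(6/(-2)) + (-7 + 5)) = ((2*(-4))*(-9))*((1 + 2)*((6/(-2))*(1 + 2*(6/(-2)))) + (-7 + 5)) = (-8*(-9))*(3*((6*(-½))*(1 + 2*(6*(-½)))) - 2) = 72*(3*(-3*(1 + 2*(-3))) - 2) = 72*(3*(-3*(1 - 6)) - 2) = 72*(3*(-3*(-5)) - 2) = 72*(3*15 - 2) = 72*(45 - 2) = 72*43 = 3096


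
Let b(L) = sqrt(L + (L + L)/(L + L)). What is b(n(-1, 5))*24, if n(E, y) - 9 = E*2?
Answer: 48*sqrt(2) ≈ 67.882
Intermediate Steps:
n(E, y) = 9 + 2*E (n(E, y) = 9 + E*2 = 9 + 2*E)
b(L) = sqrt(1 + L) (b(L) = sqrt(L + (2*L)/((2*L))) = sqrt(L + (2*L)*(1/(2*L))) = sqrt(L + 1) = sqrt(1 + L))
b(n(-1, 5))*24 = sqrt(1 + (9 + 2*(-1)))*24 = sqrt(1 + (9 - 2))*24 = sqrt(1 + 7)*24 = sqrt(8)*24 = (2*sqrt(2))*24 = 48*sqrt(2)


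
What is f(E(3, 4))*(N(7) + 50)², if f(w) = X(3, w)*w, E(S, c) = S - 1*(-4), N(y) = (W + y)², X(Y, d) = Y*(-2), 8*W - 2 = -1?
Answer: -873381621/2048 ≈ -4.2646e+5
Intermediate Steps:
W = ⅛ (W = ¼ + (⅛)*(-1) = ¼ - ⅛ = ⅛ ≈ 0.12500)
X(Y, d) = -2*Y
N(y) = (⅛ + y)²
E(S, c) = 4 + S (E(S, c) = S + 4 = 4 + S)
f(w) = -6*w (f(w) = (-2*3)*w = -6*w)
f(E(3, 4))*(N(7) + 50)² = (-6*(4 + 3))*((1 + 8*7)²/64 + 50)² = (-6*7)*((1 + 56)²/64 + 50)² = -42*((1/64)*57² + 50)² = -42*((1/64)*3249 + 50)² = -42*(3249/64 + 50)² = -42*(6449/64)² = -42*41589601/4096 = -873381621/2048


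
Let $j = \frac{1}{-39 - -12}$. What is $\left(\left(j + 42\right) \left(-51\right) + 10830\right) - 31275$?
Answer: $- \frac{203266}{9} \approx -22585.0$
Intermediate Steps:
$j = - \frac{1}{27}$ ($j = \frac{1}{-39 + 12} = \frac{1}{-27} = - \frac{1}{27} \approx -0.037037$)
$\left(\left(j + 42\right) \left(-51\right) + 10830\right) - 31275 = \left(\left(- \frac{1}{27} + 42\right) \left(-51\right) + 10830\right) - 31275 = \left(\frac{1133}{27} \left(-51\right) + 10830\right) - 31275 = \left(- \frac{19261}{9} + 10830\right) - 31275 = \frac{78209}{9} - 31275 = - \frac{203266}{9}$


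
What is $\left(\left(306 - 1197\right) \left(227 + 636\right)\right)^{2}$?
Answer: $591257958489$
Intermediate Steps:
$\left(\left(306 - 1197\right) \left(227 + 636\right)\right)^{2} = \left(\left(-891\right) 863\right)^{2} = \left(-768933\right)^{2} = 591257958489$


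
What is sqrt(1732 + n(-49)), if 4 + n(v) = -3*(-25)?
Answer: sqrt(1803) ≈ 42.462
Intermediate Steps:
n(v) = 71 (n(v) = -4 - 3*(-25) = -4 + 75 = 71)
sqrt(1732 + n(-49)) = sqrt(1732 + 71) = sqrt(1803)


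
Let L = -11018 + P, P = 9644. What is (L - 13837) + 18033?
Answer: 2822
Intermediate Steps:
L = -1374 (L = -11018 + 9644 = -1374)
(L - 13837) + 18033 = (-1374 - 13837) + 18033 = -15211 + 18033 = 2822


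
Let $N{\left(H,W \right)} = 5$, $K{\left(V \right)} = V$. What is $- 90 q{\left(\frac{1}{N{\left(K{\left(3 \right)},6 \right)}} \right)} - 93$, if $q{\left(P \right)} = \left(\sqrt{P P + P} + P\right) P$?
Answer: $- \frac{483}{5} - \frac{18 \sqrt{6}}{5} \approx -105.42$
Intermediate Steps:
$q{\left(P \right)} = P \left(P + \sqrt{P + P^{2}}\right)$ ($q{\left(P \right)} = \left(\sqrt{P^{2} + P} + P\right) P = \left(\sqrt{P + P^{2}} + P\right) P = \left(P + \sqrt{P + P^{2}}\right) P = P \left(P + \sqrt{P + P^{2}}\right)$)
$- 90 q{\left(\frac{1}{N{\left(K{\left(3 \right)},6 \right)}} \right)} - 93 = - 90 \frac{\frac{1}{5} + \sqrt{\frac{1 + \frac{1}{5}}{5}}}{5} - 93 = - 90 \frac{\frac{1}{5} + \sqrt{\frac{1}{5} \cdot \frac{6}{5}}}{5} - 93 = - 90 \frac{\frac{1}{5} + \sqrt{\frac{6}{25}}}{5} - 93 = - 90 \frac{\frac{1}{5} + \frac{\sqrt{6}}{5}}{5} - 93 = - 90 \left(\frac{1}{25} + \frac{\sqrt{6}}{25}\right) - 93 = \left(- \frac{18}{5} - \frac{18 \sqrt{6}}{5}\right) - 93 = - \frac{483}{5} - \frac{18 \sqrt{6}}{5}$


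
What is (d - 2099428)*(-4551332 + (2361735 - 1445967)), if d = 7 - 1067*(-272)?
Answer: 6577451482108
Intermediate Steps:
d = 290231 (d = 7 + 290224 = 290231)
(d - 2099428)*(-4551332 + (2361735 - 1445967)) = (290231 - 2099428)*(-4551332 + (2361735 - 1445967)) = -1809197*(-4551332 + 915768) = -1809197*(-3635564) = 6577451482108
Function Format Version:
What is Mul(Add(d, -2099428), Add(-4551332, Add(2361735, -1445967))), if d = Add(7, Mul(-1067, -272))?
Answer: 6577451482108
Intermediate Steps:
d = 290231 (d = Add(7, 290224) = 290231)
Mul(Add(d, -2099428), Add(-4551332, Add(2361735, -1445967))) = Mul(Add(290231, -2099428), Add(-4551332, Add(2361735, -1445967))) = Mul(-1809197, Add(-4551332, 915768)) = Mul(-1809197, -3635564) = 6577451482108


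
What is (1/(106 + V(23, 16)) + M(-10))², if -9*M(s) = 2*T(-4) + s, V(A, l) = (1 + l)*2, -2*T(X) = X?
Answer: 80089/176400 ≈ 0.45402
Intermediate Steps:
T(X) = -X/2
V(A, l) = 2 + 2*l
M(s) = -4/9 - s/9 (M(s) = -(2*(-½*(-4)) + s)/9 = -(2*2 + s)/9 = -(4 + s)/9 = -4/9 - s/9)
(1/(106 + V(23, 16)) + M(-10))² = (1/(106 + (2 + 2*16)) + (-4/9 - ⅑*(-10)))² = (1/(106 + (2 + 32)) + (-4/9 + 10/9))² = (1/(106 + 34) + ⅔)² = (1/140 + ⅔)² = (283/420)² = 80089/176400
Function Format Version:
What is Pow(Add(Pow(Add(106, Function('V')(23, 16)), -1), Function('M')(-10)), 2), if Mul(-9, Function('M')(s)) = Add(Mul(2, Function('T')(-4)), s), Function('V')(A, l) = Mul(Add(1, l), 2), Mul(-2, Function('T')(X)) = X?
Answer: Rational(80089, 176400) ≈ 0.45402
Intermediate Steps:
Function('T')(X) = Mul(Rational(-1, 2), X)
Function('V')(A, l) = Add(2, Mul(2, l))
Function('M')(s) = Add(Rational(-4, 9), Mul(Rational(-1, 9), s)) (Function('M')(s) = Mul(Rational(-1, 9), Add(Mul(2, Mul(Rational(-1, 2), -4)), s)) = Mul(Rational(-1, 9), Add(Mul(2, 2), s)) = Mul(Rational(-1, 9), Add(4, s)) = Add(Rational(-4, 9), Mul(Rational(-1, 9), s)))
Pow(Add(Pow(Add(106, Function('V')(23, 16)), -1), Function('M')(-10)), 2) = Pow(Add(Pow(Add(106, Add(2, Mul(2, 16))), -1), Add(Rational(-4, 9), Mul(Rational(-1, 9), -10))), 2) = Pow(Add(Pow(Add(106, Add(2, 32)), -1), Add(Rational(-4, 9), Rational(10, 9))), 2) = Pow(Add(Pow(Add(106, 34), -1), Rational(2, 3)), 2) = Pow(Add(Pow(140, -1), Rational(2, 3)), 2) = Pow(Add(Rational(1, 140), Rational(2, 3)), 2) = Pow(Rational(283, 420), 2) = Rational(80089, 176400)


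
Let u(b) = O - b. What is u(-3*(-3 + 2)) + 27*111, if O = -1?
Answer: 2993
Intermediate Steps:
u(b) = -1 - b
u(-3*(-3 + 2)) + 27*111 = (-1 - (-3)*(-3 + 2)) + 27*111 = (-1 - (-3)*(-1)) + 2997 = (-1 - 1*3) + 2997 = (-1 - 3) + 2997 = -4 + 2997 = 2993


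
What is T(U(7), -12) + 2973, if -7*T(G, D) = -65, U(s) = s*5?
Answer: 20876/7 ≈ 2982.3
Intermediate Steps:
U(s) = 5*s
T(G, D) = 65/7 (T(G, D) = -1/7*(-65) = 65/7)
T(U(7), -12) + 2973 = 65/7 + 2973 = 20876/7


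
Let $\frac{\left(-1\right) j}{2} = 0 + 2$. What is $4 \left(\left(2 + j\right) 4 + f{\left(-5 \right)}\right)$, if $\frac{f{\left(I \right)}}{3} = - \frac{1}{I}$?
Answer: $- \frac{148}{5} \approx -29.6$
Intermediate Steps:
$j = -4$ ($j = - 2 \left(0 + 2\right) = \left(-2\right) 2 = -4$)
$f{\left(I \right)} = - \frac{3}{I}$ ($f{\left(I \right)} = 3 \left(- \frac{1}{I}\right) = - \frac{3}{I}$)
$4 \left(\left(2 + j\right) 4 + f{\left(-5 \right)}\right) = 4 \left(\left(2 - 4\right) 4 - \frac{3}{-5}\right) = 4 \left(\left(-2\right) 4 - - \frac{3}{5}\right) = 4 \left(-8 + \frac{3}{5}\right) = 4 \left(- \frac{37}{5}\right) = - \frac{148}{5}$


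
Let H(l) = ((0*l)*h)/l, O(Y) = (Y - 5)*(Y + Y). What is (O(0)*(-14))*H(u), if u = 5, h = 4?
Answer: 0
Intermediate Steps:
O(Y) = 2*Y*(-5 + Y) (O(Y) = (-5 + Y)*(2*Y) = 2*Y*(-5 + Y))
H(l) = 0 (H(l) = ((0*l)*4)/l = (0*4)/l = 0/l = 0)
(O(0)*(-14))*H(u) = ((2*0*(-5 + 0))*(-14))*0 = ((2*0*(-5))*(-14))*0 = (0*(-14))*0 = 0*0 = 0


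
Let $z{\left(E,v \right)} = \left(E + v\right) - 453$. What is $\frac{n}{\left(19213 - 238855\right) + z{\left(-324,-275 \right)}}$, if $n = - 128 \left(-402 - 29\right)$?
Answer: $- \frac{27584}{110347} \approx -0.24997$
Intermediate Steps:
$n = 55168$ ($n = \left(-128\right) \left(-431\right) = 55168$)
$z{\left(E,v \right)} = -453 + E + v$
$\frac{n}{\left(19213 - 238855\right) + z{\left(-324,-275 \right)}} = \frac{55168}{\left(19213 - 238855\right) - 1052} = \frac{55168}{-219642 - 1052} = \frac{55168}{-220694} = 55168 \left(- \frac{1}{220694}\right) = - \frac{27584}{110347}$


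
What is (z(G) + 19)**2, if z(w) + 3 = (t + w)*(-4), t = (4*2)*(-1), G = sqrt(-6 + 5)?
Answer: 2288 - 384*I ≈ 2288.0 - 384.0*I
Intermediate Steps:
G = I (G = sqrt(-1) = I ≈ 1.0*I)
t = -8 (t = 8*(-1) = -8)
z(w) = 29 - 4*w (z(w) = -3 + (-8 + w)*(-4) = -3 + (32 - 4*w) = 29 - 4*w)
(z(G) + 19)**2 = ((29 - 4*I) + 19)**2 = (48 - 4*I)**2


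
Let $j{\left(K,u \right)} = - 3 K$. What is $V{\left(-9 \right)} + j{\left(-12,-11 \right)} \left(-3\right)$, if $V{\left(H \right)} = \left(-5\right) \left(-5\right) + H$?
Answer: $-92$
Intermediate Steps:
$V{\left(H \right)} = 25 + H$
$V{\left(-9 \right)} + j{\left(-12,-11 \right)} \left(-3\right) = \left(25 - 9\right) + \left(-3\right) \left(-12\right) \left(-3\right) = 16 + 36 \left(-3\right) = 16 - 108 = -92$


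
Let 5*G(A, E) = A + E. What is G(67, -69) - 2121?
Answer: -10607/5 ≈ -2121.4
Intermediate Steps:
G(A, E) = A/5 + E/5 (G(A, E) = (A + E)/5 = A/5 + E/5)
G(67, -69) - 2121 = ((1/5)*67 + (1/5)*(-69)) - 2121 = (67/5 - 69/5) - 2121 = -2/5 - 2121 = -10607/5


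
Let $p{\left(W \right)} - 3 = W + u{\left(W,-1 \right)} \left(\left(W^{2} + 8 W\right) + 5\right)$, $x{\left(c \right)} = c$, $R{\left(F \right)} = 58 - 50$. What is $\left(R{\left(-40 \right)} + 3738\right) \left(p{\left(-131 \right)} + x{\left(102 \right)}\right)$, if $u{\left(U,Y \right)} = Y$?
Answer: $-60475424$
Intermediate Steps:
$R{\left(F \right)} = 8$
$p{\left(W \right)} = -2 - W^{2} - 7 W$ ($p{\left(W \right)} = 3 - \left(5 + W^{2} + 7 W\right) = -2 - W^{2} - 7 W$)
$\left(R{\left(-40 \right)} + 3738\right) \left(p{\left(-131 \right)} + x{\left(102 \right)}\right) = \left(8 + 3738\right) \left(\left(-2 - \left(-131\right)^{2} - -917\right) + 102\right) = 3746 \left(\left(-2 - 17161 + 917\right) + 102\right) = 3746 \left(-16246 + 102\right) = 3746 \left(-16144\right) = -60475424$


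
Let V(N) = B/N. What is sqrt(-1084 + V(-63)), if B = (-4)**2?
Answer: 2*I*sqrt(119539)/21 ≈ 32.928*I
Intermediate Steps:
B = 16
V(N) = 16/N
sqrt(-1084 + V(-63)) = sqrt(-1084 + 16/(-63)) = sqrt(-1084 + 16*(-1/63)) = sqrt(-1084 - 16/63) = sqrt(-68308/63) = 2*I*sqrt(119539)/21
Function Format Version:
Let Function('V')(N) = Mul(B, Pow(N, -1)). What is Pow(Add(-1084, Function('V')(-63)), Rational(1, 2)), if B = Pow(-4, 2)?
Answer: Mul(Rational(2, 21), I, Pow(119539, Rational(1, 2))) ≈ Mul(32.928, I)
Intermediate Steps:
B = 16
Function('V')(N) = Mul(16, Pow(N, -1))
Pow(Add(-1084, Function('V')(-63)), Rational(1, 2)) = Pow(Add(-1084, Mul(16, Pow(-63, -1))), Rational(1, 2)) = Pow(Add(-1084, Mul(16, Rational(-1, 63))), Rational(1, 2)) = Pow(Add(-1084, Rational(-16, 63)), Rational(1, 2)) = Pow(Rational(-68308, 63), Rational(1, 2)) = Mul(Rational(2, 21), I, Pow(119539, Rational(1, 2)))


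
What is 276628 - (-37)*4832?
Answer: 455412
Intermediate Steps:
276628 - (-37)*4832 = 276628 - 1*(-178784) = 276628 + 178784 = 455412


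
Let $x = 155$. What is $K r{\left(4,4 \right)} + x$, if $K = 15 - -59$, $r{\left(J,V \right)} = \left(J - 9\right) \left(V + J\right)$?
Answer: $-2805$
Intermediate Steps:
$r{\left(J,V \right)} = \left(-9 + J\right) \left(J + V\right)$
$K = 74$ ($K = 15 + 59 = 74$)
$K r{\left(4,4 \right)} + x = 74 \left(4^{2} - 36 - 36 + 4 \cdot 4\right) + 155 = 74 \left(16 - 36 - 36 + 16\right) + 155 = 74 \left(-40\right) + 155 = -2960 + 155 = -2805$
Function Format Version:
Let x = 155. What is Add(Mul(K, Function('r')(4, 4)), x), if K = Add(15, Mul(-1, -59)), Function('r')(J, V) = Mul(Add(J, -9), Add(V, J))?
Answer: -2805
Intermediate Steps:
Function('r')(J, V) = Mul(Add(-9, J), Add(J, V))
K = 74 (K = Add(15, 59) = 74)
Add(Mul(K, Function('r')(4, 4)), x) = Add(Mul(74, Add(Pow(4, 2), Mul(-9, 4), Mul(-9, 4), Mul(4, 4))), 155) = Add(Mul(74, Add(16, -36, -36, 16)), 155) = Add(Mul(74, -40), 155) = Add(-2960, 155) = -2805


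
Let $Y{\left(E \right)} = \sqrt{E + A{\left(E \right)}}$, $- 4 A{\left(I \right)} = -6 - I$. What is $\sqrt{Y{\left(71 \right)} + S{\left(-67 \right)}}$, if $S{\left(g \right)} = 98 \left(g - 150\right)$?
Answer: $\frac{i \sqrt{85026}}{2} \approx 145.8 i$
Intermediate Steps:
$S{\left(g \right)} = -14700 + 98 g$ ($S{\left(g \right)} = 98 \left(-150 + g\right) = -14700 + 98 g$)
$A{\left(I \right)} = \frac{3}{2} + \frac{I}{4}$ ($A{\left(I \right)} = - \frac{-6 - I}{4} = \frac{3}{2} + \frac{I}{4}$)
$Y{\left(E \right)} = \sqrt{\frac{3}{2} + \frac{5 E}{4}}$ ($Y{\left(E \right)} = \sqrt{E + \left(\frac{3}{2} + \frac{E}{4}\right)} = \sqrt{\frac{3}{2} + \frac{5 E}{4}}$)
$\sqrt{Y{\left(71 \right)} + S{\left(-67 \right)}} = \sqrt{\frac{\sqrt{6 + 5 \cdot 71}}{2} + \left(-14700 + 98 \left(-67\right)\right)} = \sqrt{\frac{\sqrt{6 + 355}}{2} - 21266} = \sqrt{\frac{\sqrt{361}}{2} - 21266} = \sqrt{\frac{1}{2} \cdot 19 - 21266} = \sqrt{\frac{19}{2} - 21266} = \sqrt{- \frac{42513}{2}} = \frac{i \sqrt{85026}}{2}$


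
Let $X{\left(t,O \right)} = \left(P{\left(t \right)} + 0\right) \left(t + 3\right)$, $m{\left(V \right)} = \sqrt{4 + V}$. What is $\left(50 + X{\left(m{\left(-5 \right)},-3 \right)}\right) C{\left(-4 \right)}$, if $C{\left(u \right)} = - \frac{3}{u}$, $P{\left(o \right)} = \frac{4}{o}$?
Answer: $\frac{81}{2} - 9 i \approx 40.5 - 9.0 i$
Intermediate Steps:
$X{\left(t,O \right)} = \frac{4 \left(3 + t\right)}{t}$ ($X{\left(t,O \right)} = \left(\frac{4}{t} + 0\right) \left(t + 3\right) = \frac{4}{t} \left(3 + t\right) = \frac{4 \left(3 + t\right)}{t}$)
$\left(50 + X{\left(m{\left(-5 \right)},-3 \right)}\right) C{\left(-4 \right)} = \left(50 + \left(4 + \frac{12}{\sqrt{4 - 5}}\right)\right) \left(- \frac{3}{-4}\right) = \left(50 + \left(4 + \frac{12}{\sqrt{-1}}\right)\right) \left(\left(-3\right) \left(- \frac{1}{4}\right)\right) = \left(50 + \left(4 + \frac{12}{i}\right)\right) \frac{3}{4} = \left(50 + \left(4 + 12 \left(- i\right)\right)\right) \frac{3}{4} = \left(50 + \left(4 - 12 i\right)\right) \frac{3}{4} = \left(54 - 12 i\right) \frac{3}{4} = \frac{81}{2} - 9 i$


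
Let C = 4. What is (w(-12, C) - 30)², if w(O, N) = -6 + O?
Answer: 2304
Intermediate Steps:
(w(-12, C) - 30)² = ((-6 - 12) - 30)² = (-18 - 30)² = (-48)² = 2304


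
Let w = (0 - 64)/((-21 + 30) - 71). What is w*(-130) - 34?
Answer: -5214/31 ≈ -168.19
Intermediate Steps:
w = 32/31 (w = -64/(9 - 71) = -64/(-62) = -64*(-1/62) = 32/31 ≈ 1.0323)
w*(-130) - 34 = (32/31)*(-130) - 34 = -4160/31 - 34 = -5214/31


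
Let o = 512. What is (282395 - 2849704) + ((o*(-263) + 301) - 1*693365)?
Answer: -3395029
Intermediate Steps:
(282395 - 2849704) + ((o*(-263) + 301) - 1*693365) = (282395 - 2849704) + ((512*(-263) + 301) - 1*693365) = -2567309 + ((-134656 + 301) - 693365) = -2567309 + (-134355 - 693365) = -2567309 - 827720 = -3395029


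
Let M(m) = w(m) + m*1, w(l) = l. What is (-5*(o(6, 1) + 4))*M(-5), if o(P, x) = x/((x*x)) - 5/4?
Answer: 375/2 ≈ 187.50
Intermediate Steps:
o(P, x) = -5/4 + 1/x (o(P, x) = x/(x²) - 5*¼ = x/x² - 5/4 = 1/x - 5/4 = -5/4 + 1/x)
M(m) = 2*m (M(m) = m + m*1 = m + m = 2*m)
(-5*(o(6, 1) + 4))*M(-5) = (-5*((-5/4 + 1/1) + 4))*(2*(-5)) = -5*((-5/4 + 1) + 4)*(-10) = -5*(-¼ + 4)*(-10) = -5*15/4*(-10) = -75/4*(-10) = 375/2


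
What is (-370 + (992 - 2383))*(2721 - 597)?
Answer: -3740364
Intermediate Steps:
(-370 + (992 - 2383))*(2721 - 597) = (-370 - 1391)*2124 = -1761*2124 = -3740364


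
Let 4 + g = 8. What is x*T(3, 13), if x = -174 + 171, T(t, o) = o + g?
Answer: -51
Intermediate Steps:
g = 4 (g = -4 + 8 = 4)
T(t, o) = 4 + o (T(t, o) = o + 4 = 4 + o)
x = -3
x*T(3, 13) = -3*(4 + 13) = -3*17 = -51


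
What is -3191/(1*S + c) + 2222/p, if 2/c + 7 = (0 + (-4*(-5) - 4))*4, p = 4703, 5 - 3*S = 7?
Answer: 285164851/56436 ≈ 5052.9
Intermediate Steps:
S = -⅔ (S = 5/3 - ⅓*7 = 5/3 - 7/3 = -⅔ ≈ -0.66667)
c = 2/57 (c = 2/(-7 + (0 + (-4*(-5) - 4))*4) = 2/(-7 + (0 + (20 - 4))*4) = 2/(-7 + (0 + 16)*4) = 2/(-7 + 16*4) = 2/(-7 + 64) = 2/57 ≈ 0.035088)
-3191/(1*S + c) + 2222/p = -3191/(1*(-⅔) + 2/57) + 2222/4703 = -3191/(-⅔ + 2/57) + 2222*(1/4703) = -3191/(-12/19) + 2222/4703 = -3191*(-19/12) + 2222/4703 = 60629/12 + 2222/4703 = 285164851/56436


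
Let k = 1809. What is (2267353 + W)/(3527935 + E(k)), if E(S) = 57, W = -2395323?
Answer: -63985/1763996 ≈ -0.036273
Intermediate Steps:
(2267353 + W)/(3527935 + E(k)) = (2267353 - 2395323)/(3527935 + 57) = -127970/3527992 = -127970*1/3527992 = -63985/1763996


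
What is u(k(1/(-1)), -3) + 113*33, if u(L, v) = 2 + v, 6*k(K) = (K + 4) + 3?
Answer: 3728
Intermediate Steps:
k(K) = 7/6 + K/6 (k(K) = ((K + 4) + 3)/6 = ((4 + K) + 3)/6 = (7 + K)/6 = 7/6 + K/6)
u(k(1/(-1)), -3) + 113*33 = (2 - 3) + 113*33 = -1 + 3729 = 3728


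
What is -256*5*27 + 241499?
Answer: 206939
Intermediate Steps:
-256*5*27 + 241499 = -32*40*27 + 241499 = -1280*27 + 241499 = -34560 + 241499 = 206939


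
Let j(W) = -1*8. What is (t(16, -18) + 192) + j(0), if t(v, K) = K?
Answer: 166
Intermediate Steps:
j(W) = -8
(t(16, -18) + 192) + j(0) = (-18 + 192) - 8 = 174 - 8 = 166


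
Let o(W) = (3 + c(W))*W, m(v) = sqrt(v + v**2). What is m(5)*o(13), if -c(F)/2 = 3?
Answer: -39*sqrt(30) ≈ -213.61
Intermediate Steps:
c(F) = -6 (c(F) = -2*3 = -6)
o(W) = -3*W (o(W) = (3 - 6)*W = -3*W)
m(5)*o(13) = sqrt(5*(1 + 5))*(-3*13) = sqrt(5*6)*(-39) = sqrt(30)*(-39) = -39*sqrt(30)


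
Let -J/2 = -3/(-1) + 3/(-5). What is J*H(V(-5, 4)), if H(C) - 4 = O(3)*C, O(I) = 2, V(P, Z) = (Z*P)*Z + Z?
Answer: 3552/5 ≈ 710.40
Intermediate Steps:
V(P, Z) = Z + P*Z**2 (V(P, Z) = (P*Z)*Z + Z = P*Z**2 + Z = Z + P*Z**2)
H(C) = 4 + 2*C
J = -24/5 (J = -2*(-3/(-1) + 3/(-5)) = -2*(-3*(-1) + 3*(-1/5)) = -2*(3 - 3/5) = -2*12/5 = -24/5 ≈ -4.8000)
J*H(V(-5, 4)) = -24*(4 + 2*(4*(1 - 5*4)))/5 = -24*(4 + 2*(4*(1 - 20)))/5 = -24*(4 + 2*(4*(-19)))/5 = -24*(4 + 2*(-76))/5 = -24*(4 - 152)/5 = -24/5*(-148) = 3552/5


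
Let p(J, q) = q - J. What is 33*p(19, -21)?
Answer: -1320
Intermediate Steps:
33*p(19, -21) = 33*(-21 - 1*19) = 33*(-21 - 19) = 33*(-40) = -1320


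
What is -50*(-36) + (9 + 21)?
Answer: 1830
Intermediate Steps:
-50*(-36) + (9 + 21) = 1800 + 30 = 1830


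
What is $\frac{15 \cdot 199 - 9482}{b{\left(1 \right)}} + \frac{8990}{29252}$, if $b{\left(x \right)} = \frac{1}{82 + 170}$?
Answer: $- \frac{23946326249}{14626} \approx -1.6372 \cdot 10^{6}$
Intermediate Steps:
$b{\left(x \right)} = \frac{1}{252}$
$\frac{15 \cdot 199 - 9482}{b{\left(1 \right)}} + \frac{8990}{29252} = \left(15 \cdot 199 - 9482\right) \frac{1}{\frac{1}{252}} + \frac{8990}{29252} = \left(2985 - 9482\right) 252 + 8990 \cdot \frac{1}{29252} = \left(-6497\right) 252 + \frac{4495}{14626} = -1637244 + \frac{4495}{14626} = - \frac{23946326249}{14626}$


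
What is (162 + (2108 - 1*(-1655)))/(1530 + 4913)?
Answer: 3925/6443 ≈ 0.60919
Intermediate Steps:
(162 + (2108 - 1*(-1655)))/(1530 + 4913) = (162 + (2108 + 1655))/6443 = (162 + 3763)*(1/6443) = 3925*(1/6443) = 3925/6443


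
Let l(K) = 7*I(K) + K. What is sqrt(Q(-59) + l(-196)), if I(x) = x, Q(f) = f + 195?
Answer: 2*I*sqrt(358) ≈ 37.842*I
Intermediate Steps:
Q(f) = 195 + f
l(K) = 8*K (l(K) = 7*K + K = 8*K)
sqrt(Q(-59) + l(-196)) = sqrt((195 - 59) + 8*(-196)) = sqrt(136 - 1568) = sqrt(-1432) = 2*I*sqrt(358)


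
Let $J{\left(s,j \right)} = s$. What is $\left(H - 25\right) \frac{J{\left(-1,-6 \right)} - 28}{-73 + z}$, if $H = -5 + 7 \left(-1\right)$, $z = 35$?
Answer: $- \frac{1073}{38} \approx -28.237$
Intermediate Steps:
$H = -12$ ($H = -5 - 7 = -12$)
$\left(H - 25\right) \frac{J{\left(-1,-6 \right)} - 28}{-73 + z} = \left(-12 - 25\right) \frac{-1 - 28}{-73 + 35} = - 37 \left(- \frac{29}{-38}\right) = - 37 \left(\left(-29\right) \left(- \frac{1}{38}\right)\right) = \left(-37\right) \frac{29}{38} = - \frac{1073}{38}$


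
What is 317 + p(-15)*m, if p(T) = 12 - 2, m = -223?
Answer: -1913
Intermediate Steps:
p(T) = 10
317 + p(-15)*m = 317 + 10*(-223) = 317 - 2230 = -1913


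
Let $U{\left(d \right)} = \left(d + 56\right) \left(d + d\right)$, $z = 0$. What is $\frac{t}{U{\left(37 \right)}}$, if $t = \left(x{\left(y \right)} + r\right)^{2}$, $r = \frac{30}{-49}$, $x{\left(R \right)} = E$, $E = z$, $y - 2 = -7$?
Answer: $\frac{150}{2753947} \approx 5.4467 \cdot 10^{-5}$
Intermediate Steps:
$y = -5$ ($y = 2 - 7 = -5$)
$E = 0$
$x{\left(R \right)} = 0$
$U{\left(d \right)} = 2 d \left(56 + d\right)$ ($U{\left(d \right)} = \left(56 + d\right) 2 d = 2 d \left(56 + d\right)$)
$r = - \frac{30}{49}$ ($r = 30 \left(- \frac{1}{49}\right) = - \frac{30}{49} \approx -0.61224$)
$t = \frac{900}{2401}$ ($t = \left(0 - \frac{30}{49}\right)^{2} = \left(- \frac{30}{49}\right)^{2} = \frac{900}{2401} \approx 0.37484$)
$\frac{t}{U{\left(37 \right)}} = \frac{900}{2401 \cdot 2 \cdot 37 \left(56 + 37\right)} = \frac{900}{2401 \cdot 2 \cdot 37 \cdot 93} = \frac{900}{2401 \cdot 6882} = \frac{900}{2401} \cdot \frac{1}{6882} = \frac{150}{2753947}$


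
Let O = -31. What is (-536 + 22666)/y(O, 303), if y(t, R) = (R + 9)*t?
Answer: -11065/4836 ≈ -2.2880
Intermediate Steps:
y(t, R) = t*(9 + R) (y(t, R) = (9 + R)*t = t*(9 + R))
(-536 + 22666)/y(O, 303) = (-536 + 22666)/((-31*(9 + 303))) = 22130/((-31*312)) = 22130/(-9672) = 22130*(-1/9672) = -11065/4836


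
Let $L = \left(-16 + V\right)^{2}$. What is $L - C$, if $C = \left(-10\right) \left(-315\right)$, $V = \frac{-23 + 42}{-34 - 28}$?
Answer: $- \frac{11086479}{3844} \approx -2884.1$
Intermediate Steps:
$V = - \frac{19}{62}$ ($V = \frac{19}{-62} = 19 \left(- \frac{1}{62}\right) = - \frac{19}{62} \approx -0.30645$)
$L = \frac{1022121}{3844}$ ($L = \left(-16 - \frac{19}{62}\right)^{2} = \left(- \frac{1011}{62}\right)^{2} = \frac{1022121}{3844} \approx 265.9$)
$C = 3150$
$L - C = \frac{1022121}{3844} - 3150 = - \frac{11086479}{3844}$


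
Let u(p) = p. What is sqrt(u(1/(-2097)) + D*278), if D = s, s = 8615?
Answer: sqrt(1170184736737)/699 ≈ 1547.6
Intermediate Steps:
D = 8615
sqrt(u(1/(-2097)) + D*278) = sqrt(1/(-2097) + 8615*278) = sqrt(-1/2097 + 2394970) = sqrt(5022252089/2097) = sqrt(1170184736737)/699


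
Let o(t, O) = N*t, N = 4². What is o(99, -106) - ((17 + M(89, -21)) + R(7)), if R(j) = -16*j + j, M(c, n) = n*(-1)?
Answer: 1651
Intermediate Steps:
M(c, n) = -n
R(j) = -15*j
N = 16
o(t, O) = 16*t
o(99, -106) - ((17 + M(89, -21)) + R(7)) = 16*99 - ((17 - 1*(-21)) - 15*7) = 1584 - ((17 + 21) - 105) = 1584 - (38 - 105) = 1584 - 1*(-67) = 1584 + 67 = 1651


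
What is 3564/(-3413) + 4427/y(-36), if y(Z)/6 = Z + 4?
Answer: -15793639/655296 ≈ -24.102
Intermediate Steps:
y(Z) = 24 + 6*Z (y(Z) = 6*(Z + 4) = 6*(4 + Z) = 24 + 6*Z)
3564/(-3413) + 4427/y(-36) = 3564/(-3413) + 4427/(24 + 6*(-36)) = 3564*(-1/3413) + 4427/(24 - 216) = -3564/3413 + 4427/(-192) = -3564/3413 + 4427*(-1/192) = -3564/3413 - 4427/192 = -15793639/655296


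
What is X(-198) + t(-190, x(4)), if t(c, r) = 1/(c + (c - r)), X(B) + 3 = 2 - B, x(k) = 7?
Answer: 76238/387 ≈ 197.00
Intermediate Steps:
X(B) = -1 - B (X(B) = -3 + (2 - B) = -1 - B)
t(c, r) = 1/(-r + 2*c)
X(-198) + t(-190, x(4)) = (-1 - 1*(-198)) + 1/(-1*7 + 2*(-190)) = (-1 + 198) + 1/(-7 - 380) = 197 + 1/(-387) = 197 - 1/387 = 76238/387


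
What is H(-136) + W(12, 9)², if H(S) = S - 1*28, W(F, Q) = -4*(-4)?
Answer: 92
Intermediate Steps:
W(F, Q) = 16
H(S) = -28 + S (H(S) = S - 28 = -28 + S)
H(-136) + W(12, 9)² = (-28 - 136) + 16² = -164 + 256 = 92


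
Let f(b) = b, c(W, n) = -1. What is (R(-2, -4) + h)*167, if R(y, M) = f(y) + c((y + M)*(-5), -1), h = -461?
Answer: -77488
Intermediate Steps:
R(y, M) = -1 + y (R(y, M) = y - 1 = -1 + y)
(R(-2, -4) + h)*167 = ((-1 - 2) - 461)*167 = (-3 - 461)*167 = -464*167 = -77488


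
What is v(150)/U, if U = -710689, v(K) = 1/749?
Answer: -1/532306061 ≈ -1.8786e-9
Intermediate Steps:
v(K) = 1/749
v(150)/U = (1/749)/(-710689) = (1/749)*(-1/710689) = -1/532306061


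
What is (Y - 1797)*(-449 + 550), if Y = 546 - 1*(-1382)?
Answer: 13231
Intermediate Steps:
Y = 1928 (Y = 546 + 1382 = 1928)
(Y - 1797)*(-449 + 550) = (1928 - 1797)*(-449 + 550) = 131*101 = 13231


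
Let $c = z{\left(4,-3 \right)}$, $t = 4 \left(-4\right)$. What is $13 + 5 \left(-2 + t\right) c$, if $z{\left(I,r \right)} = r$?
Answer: $283$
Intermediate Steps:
$t = -16$
$c = -3$
$13 + 5 \left(-2 + t\right) c = 13 + 5 \left(-2 - 16\right) \left(-3\right) = 13 + 5 \left(-18\right) \left(-3\right) = 13 - -270 = 13 + 270 = 283$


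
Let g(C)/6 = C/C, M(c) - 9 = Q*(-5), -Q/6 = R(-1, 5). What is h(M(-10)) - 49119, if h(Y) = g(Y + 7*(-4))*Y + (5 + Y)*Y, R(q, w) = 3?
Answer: -38229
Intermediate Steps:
Q = -18 (Q = -6*3 = -18)
M(c) = 99 (M(c) = 9 - 18*(-5) = 9 + 90 = 99)
g(C) = 6 (g(C) = 6*(C/C) = 6*1 = 6)
h(Y) = 6*Y + Y*(5 + Y) (h(Y) = 6*Y + (5 + Y)*Y = 6*Y + Y*(5 + Y))
h(M(-10)) - 49119 = 99*(11 + 99) - 49119 = 99*110 - 49119 = 10890 - 49119 = -38229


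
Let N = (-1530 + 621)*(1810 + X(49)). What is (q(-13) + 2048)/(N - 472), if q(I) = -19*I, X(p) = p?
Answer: -2295/1690303 ≈ -0.0013577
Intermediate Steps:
N = -1689831 (N = (-1530 + 621)*(1810 + 49) = -909*1859 = -1689831)
(q(-13) + 2048)/(N - 472) = (-19*(-13) + 2048)/(-1689831 - 472) = (247 + 2048)/(-1690303) = 2295*(-1/1690303) = -2295/1690303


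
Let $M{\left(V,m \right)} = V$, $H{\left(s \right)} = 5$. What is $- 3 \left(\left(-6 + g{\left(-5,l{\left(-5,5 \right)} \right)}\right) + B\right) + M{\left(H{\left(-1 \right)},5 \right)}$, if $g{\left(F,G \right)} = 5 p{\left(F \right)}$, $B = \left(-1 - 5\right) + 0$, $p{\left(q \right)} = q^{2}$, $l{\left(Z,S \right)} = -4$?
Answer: $-334$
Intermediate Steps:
$B = -6$ ($B = -6 + 0 = -6$)
$g{\left(F,G \right)} = 5 F^{2}$
$- 3 \left(\left(-6 + g{\left(-5,l{\left(-5,5 \right)} \right)}\right) + B\right) + M{\left(H{\left(-1 \right)},5 \right)} = - 3 \left(\left(-6 + 5 \left(-5\right)^{2}\right) - 6\right) + 5 = - 3 \left(\left(-6 + 5 \cdot 25\right) - 6\right) + 5 = - 3 \left(\left(-6 + 125\right) - 6\right) + 5 = - 3 \left(119 - 6\right) + 5 = \left(-3\right) 113 + 5 = -339 + 5 = -334$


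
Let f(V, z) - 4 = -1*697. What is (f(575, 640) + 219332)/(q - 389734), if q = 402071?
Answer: 218639/12337 ≈ 17.722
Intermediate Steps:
f(V, z) = -693 (f(V, z) = 4 - 1*697 = 4 - 697 = -693)
(f(575, 640) + 219332)/(q - 389734) = (-693 + 219332)/(402071 - 389734) = 218639/12337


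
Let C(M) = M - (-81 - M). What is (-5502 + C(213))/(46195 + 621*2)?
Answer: -4995/47437 ≈ -0.10530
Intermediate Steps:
C(M) = 81 + 2*M (C(M) = M + (81 + M) = 81 + 2*M)
(-5502 + C(213))/(46195 + 621*2) = (-5502 + (81 + 2*213))/(46195 + 621*2) = (-5502 + (81 + 426))/(46195 + 1242) = (-5502 + 507)/47437 = -4995*1/47437 = -4995/47437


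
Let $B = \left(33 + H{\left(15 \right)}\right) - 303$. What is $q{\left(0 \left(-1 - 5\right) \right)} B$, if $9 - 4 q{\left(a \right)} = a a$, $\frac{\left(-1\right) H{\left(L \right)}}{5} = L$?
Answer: $- \frac{3105}{4} \approx -776.25$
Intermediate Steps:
$H{\left(L \right)} = - 5 L$
$B = -345$ ($B = \left(33 - 75\right) - 303 = -42 - 303 = -345$)
$q{\left(a \right)} = \frac{9}{4} - \frac{a^{2}}{4}$ ($q{\left(a \right)} = \frac{9}{4} - \frac{a a}{4} = \frac{9}{4} - \frac{a^{2}}{4}$)
$q{\left(0 \left(-1 - 5\right) \right)} B = \left(\frac{9}{4} - \frac{\left(0 \left(-1 - 5\right)\right)^{2}}{4}\right) \left(-345\right) = \left(\frac{9}{4} - \frac{\left(0 \left(-6\right)\right)^{2}}{4}\right) \left(-345\right) = \left(\frac{9}{4} - \frac{0^{2}}{4}\right) \left(-345\right) = \left(\frac{9}{4} - 0\right) \left(-345\right) = \left(\frac{9}{4} + 0\right) \left(-345\right) = \frac{9}{4} \left(-345\right) = - \frac{3105}{4}$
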